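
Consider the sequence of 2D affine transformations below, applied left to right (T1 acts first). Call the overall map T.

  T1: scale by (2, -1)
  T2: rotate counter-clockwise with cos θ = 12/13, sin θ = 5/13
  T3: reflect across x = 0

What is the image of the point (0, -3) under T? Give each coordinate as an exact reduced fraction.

T1 scale by (2, -1): (0, -3) → (0, 3)
T2 rotate counter-clockwise with cos θ = 12/13, sin θ = 5/13: (0, 3) → (-15/13, 36/13)
T3 reflect across x = 0: (-15/13, 36/13) → (15/13, 36/13)

T(p) = (15/13, 36/13)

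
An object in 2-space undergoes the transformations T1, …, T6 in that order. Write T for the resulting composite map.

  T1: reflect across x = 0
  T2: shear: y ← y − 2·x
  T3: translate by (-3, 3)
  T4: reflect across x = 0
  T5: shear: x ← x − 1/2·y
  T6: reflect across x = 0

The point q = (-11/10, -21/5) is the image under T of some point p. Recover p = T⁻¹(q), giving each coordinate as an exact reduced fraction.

p = (-4, 4/5)

T1 = [-1 0 0; 0 1 0; 0 0 1]
T2·T1 = [-1 0 0; 2 1 0; 0 0 1]
T3·…·T1 = [-1 0 -3; 2 1 3; 0 0 1]
T4·…·T1 = [1 0 3; 2 1 3; 0 0 1]
T5·…·T1 = [0 -1/2 3/2; 2 1 3; 0 0 1]
T6·…·T1 = [0 1/2 -3/2; 2 1 3; 0 0 1]
det M = -1; M⁻¹ = [-1 1/2 -3; 2 0 3; 0 0 1]
M⁻¹ · (-11/10, -21/5)ᵀ = (-4, 4/5)ᵀ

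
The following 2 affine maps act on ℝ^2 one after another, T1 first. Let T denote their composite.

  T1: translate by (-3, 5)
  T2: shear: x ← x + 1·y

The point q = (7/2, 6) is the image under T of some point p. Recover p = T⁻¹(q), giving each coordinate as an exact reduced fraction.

T1 = [1 0 -3; 0 1 5; 0 0 1]
T2·T1 = [1 1 2; 0 1 5; 0 0 1]
det M = 1; M⁻¹ = [1 -1 3; 0 1 -5; 0 0 1]
M⁻¹ · (7/2, 6)ᵀ = (1/2, 1)ᵀ

p = (1/2, 1)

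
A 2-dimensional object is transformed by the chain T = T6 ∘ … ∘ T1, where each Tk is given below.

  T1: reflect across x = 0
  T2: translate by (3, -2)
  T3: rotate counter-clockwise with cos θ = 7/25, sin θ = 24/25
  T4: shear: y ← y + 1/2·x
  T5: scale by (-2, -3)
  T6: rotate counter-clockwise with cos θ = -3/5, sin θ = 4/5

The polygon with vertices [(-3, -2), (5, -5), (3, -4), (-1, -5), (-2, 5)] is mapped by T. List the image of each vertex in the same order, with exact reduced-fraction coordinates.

image vertices: (3048/125, 561/125), (684/125, -1412/125), (1224/125, -882/125), (2916/125, -263/125), (1248/125, 2797/250)

T1 reflect across x = 0: (-3, -2) → (3, -2); (5, -5) → (-5, -5); (3, -4) → (-3, -4); (-1, -5) → (1, -5); (-2, 5) → (2, 5)
T2 translate by (3, -2): (3, -2) → (6, -4); (-5, -5) → (-2, -7); (-3, -4) → (0, -6); (1, -5) → (4, -7); (2, 5) → (5, 3)
T3 rotate counter-clockwise with cos θ = 7/25, sin θ = 24/25: (6, -4) → (138/25, 116/25); (-2, -7) → (154/25, -97/25); (0, -6) → (144/25, -42/25); (4, -7) → (196/25, 47/25); (5, 3) → (-37/25, 141/25)
T4 shear: y ← y + 1/2·x: (138/25, 116/25) → (138/25, 37/5); (154/25, -97/25) → (154/25, -4/5); (144/25, -42/25) → (144/25, 6/5); (196/25, 47/25) → (196/25, 29/5); (-37/25, 141/25) → (-37/25, 49/10)
T5 scale by (-2, -3): (138/25, 37/5) → (-276/25, -111/5); (154/25, -4/5) → (-308/25, 12/5); (144/25, 6/5) → (-288/25, -18/5); (196/25, 29/5) → (-392/25, -87/5); (-37/25, 49/10) → (74/25, -147/10)
T6 rotate counter-clockwise with cos θ = -3/5, sin θ = 4/5: (-276/25, -111/5) → (3048/125, 561/125); (-308/25, 12/5) → (684/125, -1412/125); (-288/25, -18/5) → (1224/125, -882/125); (-392/25, -87/5) → (2916/125, -263/125); (74/25, -147/10) → (1248/125, 2797/250)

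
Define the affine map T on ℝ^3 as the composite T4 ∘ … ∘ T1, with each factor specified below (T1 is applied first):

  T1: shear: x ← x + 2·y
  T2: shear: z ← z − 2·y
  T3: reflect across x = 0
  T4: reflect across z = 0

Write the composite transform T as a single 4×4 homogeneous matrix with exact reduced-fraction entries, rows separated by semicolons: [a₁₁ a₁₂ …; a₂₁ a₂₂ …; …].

T = [-1 -2 0 0; 0 1 0 0; 0 2 -1 0; 0 0 0 1]

T1 = [1 2 0 0; 0 1 0 0; 0 0 1 0; 0 0 0 1]
T2·T1 = [1 2 0 0; 0 1 0 0; 0 -2 1 0; 0 0 0 1]
T3·…·T1 = [-1 -2 0 0; 0 1 0 0; 0 -2 1 0; 0 0 0 1]
T4·…·T1 = [-1 -2 0 0; 0 1 0 0; 0 2 -1 0; 0 0 0 1]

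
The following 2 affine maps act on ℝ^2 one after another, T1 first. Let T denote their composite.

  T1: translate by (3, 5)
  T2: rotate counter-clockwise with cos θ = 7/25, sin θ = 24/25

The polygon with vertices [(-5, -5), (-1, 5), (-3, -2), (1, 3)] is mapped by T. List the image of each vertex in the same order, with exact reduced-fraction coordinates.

image vertices: (-14/25, -48/25), (-226/25, 118/25), (-72/25, 21/25), (-164/25, 152/25)

T1 translate by (3, 5): (-5, -5) → (-2, 0); (-1, 5) → (2, 10); (-3, -2) → (0, 3); (1, 3) → (4, 8)
T2 rotate counter-clockwise with cos θ = 7/25, sin θ = 24/25: (-2, 0) → (-14/25, -48/25); (2, 10) → (-226/25, 118/25); (0, 3) → (-72/25, 21/25); (4, 8) → (-164/25, 152/25)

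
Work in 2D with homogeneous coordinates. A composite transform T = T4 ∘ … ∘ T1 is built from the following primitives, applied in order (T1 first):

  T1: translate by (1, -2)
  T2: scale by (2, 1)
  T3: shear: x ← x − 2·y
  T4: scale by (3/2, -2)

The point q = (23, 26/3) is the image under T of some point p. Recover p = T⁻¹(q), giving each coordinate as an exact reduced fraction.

p = (7/3, -7/3)

T1 = [1 0 1; 0 1 -2; 0 0 1]
T2·T1 = [2 0 2; 0 1 -2; 0 0 1]
T3·…·T1 = [2 -2 6; 0 1 -2; 0 0 1]
T4·…·T1 = [3 -3 9; 0 -2 4; 0 0 1]
det M = -6; M⁻¹ = [1/3 -1/2 -1; 0 -1/2 2; 0 0 1]
M⁻¹ · (23, 26/3)ᵀ = (7/3, -7/3)ᵀ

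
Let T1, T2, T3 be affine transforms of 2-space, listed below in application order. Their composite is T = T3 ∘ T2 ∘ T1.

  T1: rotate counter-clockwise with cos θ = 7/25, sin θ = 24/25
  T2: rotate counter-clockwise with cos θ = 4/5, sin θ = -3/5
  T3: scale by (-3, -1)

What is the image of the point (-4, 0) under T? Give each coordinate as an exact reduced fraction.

T(p) = (48/5, 12/5)

T1 rotate counter-clockwise with cos θ = 7/25, sin θ = 24/25: (-4, 0) → (-28/25, -96/25)
T2 rotate counter-clockwise with cos θ = 4/5, sin θ = -3/5: (-28/25, -96/25) → (-16/5, -12/5)
T3 scale by (-3, -1): (-16/5, -12/5) → (48/5, 12/5)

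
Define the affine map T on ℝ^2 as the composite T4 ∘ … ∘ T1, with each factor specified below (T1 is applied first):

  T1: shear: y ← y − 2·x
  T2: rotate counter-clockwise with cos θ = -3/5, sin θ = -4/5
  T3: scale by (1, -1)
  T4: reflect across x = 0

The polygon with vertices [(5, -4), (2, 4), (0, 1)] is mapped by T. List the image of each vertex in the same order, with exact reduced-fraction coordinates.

image vertices: (71/5, -22/5), (6/5, 8/5), (-4/5, 3/5)

T1 shear: y ← y − 2·x: (5, -4) → (5, -14); (2, 4) → (2, 0); (0, 1) → (0, 1)
T2 rotate counter-clockwise with cos θ = -3/5, sin θ = -4/5: (5, -14) → (-71/5, 22/5); (2, 0) → (-6/5, -8/5); (0, 1) → (4/5, -3/5)
T3 scale by (1, -1): (-71/5, 22/5) → (-71/5, -22/5); (-6/5, -8/5) → (-6/5, 8/5); (4/5, -3/5) → (4/5, 3/5)
T4 reflect across x = 0: (-71/5, -22/5) → (71/5, -22/5); (-6/5, 8/5) → (6/5, 8/5); (4/5, 3/5) → (-4/5, 3/5)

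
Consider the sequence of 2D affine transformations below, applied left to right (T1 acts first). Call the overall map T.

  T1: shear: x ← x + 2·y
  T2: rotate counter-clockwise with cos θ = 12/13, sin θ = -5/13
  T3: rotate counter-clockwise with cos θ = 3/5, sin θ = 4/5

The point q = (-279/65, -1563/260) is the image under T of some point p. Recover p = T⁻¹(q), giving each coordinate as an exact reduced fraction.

T1 = [1 2 0; 0 1 0; 0 0 1]
T2·T1 = [12/13 29/13 0; -5/13 2/13 0; 0 0 1]
T3·…·T1 = [56/65 79/65 0; 33/65 122/65 0; 0 0 1]
det M = 1; M⁻¹ = [122/65 -79/65 0; -33/65 56/65 0; 0 0 1]
M⁻¹ · (-279/65, -1563/260)ᵀ = (-3/4, -3)ᵀ

p = (-3/4, -3)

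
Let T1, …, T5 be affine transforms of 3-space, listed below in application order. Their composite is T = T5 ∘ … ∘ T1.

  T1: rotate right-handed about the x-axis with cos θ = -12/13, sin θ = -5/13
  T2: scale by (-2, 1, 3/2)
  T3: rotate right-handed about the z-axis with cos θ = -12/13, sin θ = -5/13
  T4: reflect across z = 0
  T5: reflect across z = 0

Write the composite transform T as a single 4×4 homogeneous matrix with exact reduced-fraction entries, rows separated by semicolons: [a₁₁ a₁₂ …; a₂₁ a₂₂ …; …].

T = [24/13 -60/169 25/169 0; 10/13 144/169 -60/169 0; 0 -15/26 -18/13 0; 0 0 0 1]

T1 = [1 0 0 0; 0 -12/13 5/13 0; 0 -5/13 -12/13 0; 0 0 0 1]
T2·T1 = [-2 0 0 0; 0 -12/13 5/13 0; 0 -15/26 -18/13 0; 0 0 0 1]
T3·…·T1 = [24/13 -60/169 25/169 0; 10/13 144/169 -60/169 0; 0 -15/26 -18/13 0; 0 0 0 1]
T4·…·T1 = [24/13 -60/169 25/169 0; 10/13 144/169 -60/169 0; 0 15/26 18/13 0; 0 0 0 1]
T5·…·T1 = [24/13 -60/169 25/169 0; 10/13 144/169 -60/169 0; 0 -15/26 -18/13 0; 0 0 0 1]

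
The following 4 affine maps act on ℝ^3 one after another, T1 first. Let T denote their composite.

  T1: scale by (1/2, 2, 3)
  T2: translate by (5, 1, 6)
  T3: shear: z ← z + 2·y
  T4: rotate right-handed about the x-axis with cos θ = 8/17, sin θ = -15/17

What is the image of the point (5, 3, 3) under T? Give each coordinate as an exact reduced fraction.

T(p) = (15/2, 491/17, 127/17)

T1 scale by (1/2, 2, 3): (5, 3, 3) → (5/2, 6, 9)
T2 translate by (5, 1, 6): (5/2, 6, 9) → (15/2, 7, 15)
T3 shear: z ← z + 2·y: (15/2, 7, 15) → (15/2, 7, 29)
T4 rotate right-handed about the x-axis with cos θ = 8/17, sin θ = -15/17: (15/2, 7, 29) → (15/2, 491/17, 127/17)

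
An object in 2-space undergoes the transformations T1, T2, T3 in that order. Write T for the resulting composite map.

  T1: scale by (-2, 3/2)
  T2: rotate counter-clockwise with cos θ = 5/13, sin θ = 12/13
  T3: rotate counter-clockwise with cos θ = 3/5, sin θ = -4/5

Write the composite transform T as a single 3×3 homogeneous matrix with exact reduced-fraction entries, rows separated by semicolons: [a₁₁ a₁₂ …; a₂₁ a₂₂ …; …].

T1 = [-2 0 0; 0 3/2 0; 0 0 1]
T2·T1 = [-10/13 -18/13 0; -24/13 15/26 0; 0 0 1]
T3·…·T1 = [-126/65 -24/65 0; -32/65 189/130 0; 0 0 1]

T = [-126/65 -24/65 0; -32/65 189/130 0; 0 0 1]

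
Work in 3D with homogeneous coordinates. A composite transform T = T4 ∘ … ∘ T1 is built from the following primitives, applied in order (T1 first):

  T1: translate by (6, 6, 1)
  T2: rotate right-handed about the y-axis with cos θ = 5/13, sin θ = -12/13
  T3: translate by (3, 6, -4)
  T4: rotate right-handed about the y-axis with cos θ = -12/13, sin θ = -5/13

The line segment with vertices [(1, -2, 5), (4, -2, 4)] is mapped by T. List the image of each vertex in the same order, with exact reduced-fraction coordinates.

T1 translate by (6, 6, 1): (1, -2, 5) → (7, 4, 6); (4, -2, 4) → (10, 4, 5)
T2 rotate right-handed about the y-axis with cos θ = 5/13, sin θ = -12/13: (7, 4, 6) → (-37/13, 4, 114/13); (10, 4, 5) → (-10/13, 4, 145/13)
T3 translate by (3, 6, -4): (-37/13, 4, 114/13) → (2/13, 10, 62/13); (-10/13, 4, 145/13) → (29/13, 10, 93/13)
T4 rotate right-handed about the y-axis with cos θ = -12/13, sin θ = -5/13: (2/13, 10, 62/13) → (-334/169, 10, -734/169); (29/13, 10, 93/13) → (-813/169, 10, -971/169)

image vertices: (-334/169, 10, -734/169), (-813/169, 10, -971/169)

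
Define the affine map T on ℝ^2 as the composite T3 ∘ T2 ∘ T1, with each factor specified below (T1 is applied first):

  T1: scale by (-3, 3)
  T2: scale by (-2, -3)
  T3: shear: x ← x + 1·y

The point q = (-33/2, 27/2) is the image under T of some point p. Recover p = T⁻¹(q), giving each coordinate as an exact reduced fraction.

p = (-5, -3/2)

T1 = [-3 0 0; 0 3 0; 0 0 1]
T2·T1 = [6 0 0; 0 -9 0; 0 0 1]
T3·…·T1 = [6 -9 0; 0 -9 0; 0 0 1]
det M = -54; M⁻¹ = [1/6 -1/6 0; 0 -1/9 0; 0 0 1]
M⁻¹ · (-33/2, 27/2)ᵀ = (-5, -3/2)ᵀ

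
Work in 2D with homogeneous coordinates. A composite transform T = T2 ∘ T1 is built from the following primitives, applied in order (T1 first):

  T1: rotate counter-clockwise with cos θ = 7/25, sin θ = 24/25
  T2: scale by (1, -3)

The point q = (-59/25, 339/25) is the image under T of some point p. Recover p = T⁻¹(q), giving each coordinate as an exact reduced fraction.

p = (-5, 1)

T1 = [7/25 -24/25 0; 24/25 7/25 0; 0 0 1]
T2·T1 = [7/25 -24/25 0; -72/25 -21/25 0; 0 0 1]
det M = -3; M⁻¹ = [7/25 -8/25 0; -24/25 -7/75 0; 0 0 1]
M⁻¹ · (-59/25, 339/25)ᵀ = (-5, 1)ᵀ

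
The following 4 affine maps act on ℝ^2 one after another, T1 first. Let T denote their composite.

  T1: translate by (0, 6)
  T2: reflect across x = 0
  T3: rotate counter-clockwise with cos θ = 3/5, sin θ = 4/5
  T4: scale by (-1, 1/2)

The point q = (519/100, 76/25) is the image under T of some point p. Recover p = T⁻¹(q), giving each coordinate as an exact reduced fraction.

T1 = [1 0 0; 0 1 6; 0 0 1]
T2·T1 = [-1 0 0; 0 1 6; 0 0 1]
T3·…·T1 = [-3/5 -4/5 -24/5; -4/5 3/5 18/5; 0 0 1]
T4·…·T1 = [3/5 4/5 24/5; -2/5 3/10 9/5; 0 0 1]
det M = 1/2; M⁻¹ = [3/5 -8/5 0; 4/5 6/5 -6; 0 0 1]
M⁻¹ · (519/100, 76/25)ᵀ = (-7/4, 9/5)ᵀ

p = (-7/4, 9/5)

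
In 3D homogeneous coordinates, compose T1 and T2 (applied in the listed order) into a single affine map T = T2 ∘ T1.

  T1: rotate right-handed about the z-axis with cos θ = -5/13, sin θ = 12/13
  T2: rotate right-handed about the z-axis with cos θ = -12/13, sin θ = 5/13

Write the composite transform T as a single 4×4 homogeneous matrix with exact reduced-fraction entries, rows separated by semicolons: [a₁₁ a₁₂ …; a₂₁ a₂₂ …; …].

T1 = [-5/13 -12/13 0 0; 12/13 -5/13 0 0; 0 0 1 0; 0 0 0 1]
T2·T1 = [0 1 0 0; -1 0 0 0; 0 0 1 0; 0 0 0 1]

T = [0 1 0 0; -1 0 0 0; 0 0 1 0; 0 0 0 1]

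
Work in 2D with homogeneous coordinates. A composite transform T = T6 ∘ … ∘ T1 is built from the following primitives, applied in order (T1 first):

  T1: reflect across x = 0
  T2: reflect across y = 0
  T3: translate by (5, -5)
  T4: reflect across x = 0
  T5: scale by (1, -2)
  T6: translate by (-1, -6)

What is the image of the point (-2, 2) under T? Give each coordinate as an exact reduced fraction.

T1 reflect across x = 0: (-2, 2) → (2, 2)
T2 reflect across y = 0: (2, 2) → (2, -2)
T3 translate by (5, -5): (2, -2) → (7, -7)
T4 reflect across x = 0: (7, -7) → (-7, -7)
T5 scale by (1, -2): (-7, -7) → (-7, 14)
T6 translate by (-1, -6): (-7, 14) → (-8, 8)

T(p) = (-8, 8)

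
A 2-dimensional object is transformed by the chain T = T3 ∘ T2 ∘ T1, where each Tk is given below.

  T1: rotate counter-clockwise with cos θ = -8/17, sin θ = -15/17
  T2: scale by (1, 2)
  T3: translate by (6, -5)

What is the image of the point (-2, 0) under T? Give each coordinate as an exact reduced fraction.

T1 rotate counter-clockwise with cos θ = -8/17, sin θ = -15/17: (-2, 0) → (16/17, 30/17)
T2 scale by (1, 2): (16/17, 30/17) → (16/17, 60/17)
T3 translate by (6, -5): (16/17, 60/17) → (118/17, -25/17)

T(p) = (118/17, -25/17)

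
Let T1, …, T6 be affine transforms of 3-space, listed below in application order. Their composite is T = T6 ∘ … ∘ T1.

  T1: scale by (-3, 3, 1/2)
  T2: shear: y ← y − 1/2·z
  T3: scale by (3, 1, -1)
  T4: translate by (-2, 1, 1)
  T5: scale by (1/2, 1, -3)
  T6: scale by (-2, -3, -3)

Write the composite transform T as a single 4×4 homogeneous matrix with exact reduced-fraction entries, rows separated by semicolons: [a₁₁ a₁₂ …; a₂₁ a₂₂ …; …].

T1 = [-3 0 0 0; 0 3 0 0; 0 0 1/2 0; 0 0 0 1]
T2·T1 = [-3 0 0 0; 0 3 -1/4 0; 0 0 1/2 0; 0 0 0 1]
T3·…·T1 = [-9 0 0 0; 0 3 -1/4 0; 0 0 -1/2 0; 0 0 0 1]
T4·…·T1 = [-9 0 0 -2; 0 3 -1/4 1; 0 0 -1/2 1; 0 0 0 1]
T5·…·T1 = [-9/2 0 0 -1; 0 3 -1/4 1; 0 0 3/2 -3; 0 0 0 1]
T6·…·T1 = [9 0 0 2; 0 -9 3/4 -3; 0 0 -9/2 9; 0 0 0 1]

T = [9 0 0 2; 0 -9 3/4 -3; 0 0 -9/2 9; 0 0 0 1]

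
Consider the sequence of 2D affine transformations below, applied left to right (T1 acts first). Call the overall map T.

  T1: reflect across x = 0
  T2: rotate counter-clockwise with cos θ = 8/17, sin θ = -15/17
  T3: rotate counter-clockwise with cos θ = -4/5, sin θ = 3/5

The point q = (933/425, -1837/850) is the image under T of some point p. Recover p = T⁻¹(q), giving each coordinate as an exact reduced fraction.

T1 = [-1 0 0; 0 1 0; 0 0 1]
T2·T1 = [-8/17 15/17 0; 15/17 8/17 0; 0 0 1]
T3·…·T1 = [-13/85 -84/85 0; -84/85 13/85 0; 0 0 1]
det M = -1; M⁻¹ = [-13/85 -84/85 0; -84/85 13/85 0; 0 0 1]
M⁻¹ · (933/425, -1837/850)ᵀ = (9/5, -5/2)ᵀ

p = (9/5, -5/2)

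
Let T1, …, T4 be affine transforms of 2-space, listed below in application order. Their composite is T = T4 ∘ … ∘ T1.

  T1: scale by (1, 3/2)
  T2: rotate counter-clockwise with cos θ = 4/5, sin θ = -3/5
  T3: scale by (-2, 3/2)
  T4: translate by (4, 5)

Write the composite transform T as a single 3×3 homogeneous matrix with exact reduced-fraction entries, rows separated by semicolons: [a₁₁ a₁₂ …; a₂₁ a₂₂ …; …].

T = [-8/5 -9/5 4; -9/10 9/5 5; 0 0 1]

T1 = [1 0 0; 0 3/2 0; 0 0 1]
T2·T1 = [4/5 9/10 0; -3/5 6/5 0; 0 0 1]
T3·…·T1 = [-8/5 -9/5 0; -9/10 9/5 0; 0 0 1]
T4·…·T1 = [-8/5 -9/5 4; -9/10 9/5 5; 0 0 1]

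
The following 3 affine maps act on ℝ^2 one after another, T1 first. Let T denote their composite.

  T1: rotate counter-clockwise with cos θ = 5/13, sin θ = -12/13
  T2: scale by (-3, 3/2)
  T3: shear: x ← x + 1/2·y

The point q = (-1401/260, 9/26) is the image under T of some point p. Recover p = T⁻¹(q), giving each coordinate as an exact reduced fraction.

p = (1/2, 9/5)

T1 = [5/13 12/13 0; -12/13 5/13 0; 0 0 1]
T2·T1 = [-15/13 -36/13 0; -18/13 15/26 0; 0 0 1]
T3·…·T1 = [-24/13 -129/52 0; -18/13 15/26 0; 0 0 1]
det M = -9/2; M⁻¹ = [-5/39 -43/78 0; -4/13 16/39 0; 0 0 1]
M⁻¹ · (-1401/260, 9/26)ᵀ = (1/2, 9/5)ᵀ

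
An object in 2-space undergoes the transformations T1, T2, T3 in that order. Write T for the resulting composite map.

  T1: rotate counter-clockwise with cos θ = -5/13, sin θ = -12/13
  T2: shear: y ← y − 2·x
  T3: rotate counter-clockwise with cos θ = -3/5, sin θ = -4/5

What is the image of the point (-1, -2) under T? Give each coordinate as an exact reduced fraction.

T(p) = (297/65, -8/5)

T1 rotate counter-clockwise with cos θ = -5/13, sin θ = -12/13: (-1, -2) → (-19/13, 22/13)
T2 shear: y ← y − 2·x: (-19/13, 22/13) → (-19/13, 60/13)
T3 rotate counter-clockwise with cos θ = -3/5, sin θ = -4/5: (-19/13, 60/13) → (297/65, -8/5)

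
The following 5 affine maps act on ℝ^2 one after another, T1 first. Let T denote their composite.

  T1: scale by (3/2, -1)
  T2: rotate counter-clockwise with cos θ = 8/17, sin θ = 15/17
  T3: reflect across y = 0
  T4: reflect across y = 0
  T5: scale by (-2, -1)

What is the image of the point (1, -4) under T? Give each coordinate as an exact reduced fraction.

T1 scale by (3/2, -1): (1, -4) → (3/2, 4)
T2 rotate counter-clockwise with cos θ = 8/17, sin θ = 15/17: (3/2, 4) → (-48/17, 109/34)
T3 reflect across y = 0: (-48/17, 109/34) → (-48/17, -109/34)
T4 reflect across y = 0: (-48/17, -109/34) → (-48/17, 109/34)
T5 scale by (-2, -1): (-48/17, 109/34) → (96/17, -109/34)

T(p) = (96/17, -109/34)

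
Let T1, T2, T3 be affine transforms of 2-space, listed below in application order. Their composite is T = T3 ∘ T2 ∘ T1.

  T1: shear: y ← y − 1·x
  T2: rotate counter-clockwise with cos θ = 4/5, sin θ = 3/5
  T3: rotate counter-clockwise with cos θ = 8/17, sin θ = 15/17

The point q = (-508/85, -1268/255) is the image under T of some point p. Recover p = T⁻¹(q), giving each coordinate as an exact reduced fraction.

T1 = [1 0 0; -1 1 0; 0 0 1]
T2·T1 = [7/5 -3/5 0; -1/5 4/5 0; 0 0 1]
T3·…·T1 = [71/85 -84/85 0; 97/85 -13/85 0; 0 0 1]
det M = 1; M⁻¹ = [-13/85 84/85 0; -97/85 71/85 0; 0 0 1]
M⁻¹ · (-508/85, -1268/255)ᵀ = (-4, 8/3)ᵀ

p = (-4, 8/3)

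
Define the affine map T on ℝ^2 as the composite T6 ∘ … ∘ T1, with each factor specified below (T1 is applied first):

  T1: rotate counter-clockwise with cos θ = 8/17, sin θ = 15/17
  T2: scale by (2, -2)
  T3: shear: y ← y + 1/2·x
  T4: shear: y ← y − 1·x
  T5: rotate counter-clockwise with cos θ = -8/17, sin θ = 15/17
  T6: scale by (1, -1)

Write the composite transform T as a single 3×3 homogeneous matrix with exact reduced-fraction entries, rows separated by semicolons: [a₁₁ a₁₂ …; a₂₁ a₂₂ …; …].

T1 = [8/17 -15/17 0; 15/17 8/17 0; 0 0 1]
T2·T1 = [16/17 -30/17 0; -30/17 -16/17 0; 0 0 1]
T3·…·T1 = [16/17 -30/17 0; -22/17 -31/17 0; 0 0 1]
T4·…·T1 = [16/17 -30/17 0; -38/17 -1/17 0; 0 0 1]
T5·…·T1 = [26/17 15/17 0; 32/17 -26/17 0; 0 0 1]
T6·…·T1 = [26/17 15/17 0; -32/17 26/17 0; 0 0 1]

T = [26/17 15/17 0; -32/17 26/17 0; 0 0 1]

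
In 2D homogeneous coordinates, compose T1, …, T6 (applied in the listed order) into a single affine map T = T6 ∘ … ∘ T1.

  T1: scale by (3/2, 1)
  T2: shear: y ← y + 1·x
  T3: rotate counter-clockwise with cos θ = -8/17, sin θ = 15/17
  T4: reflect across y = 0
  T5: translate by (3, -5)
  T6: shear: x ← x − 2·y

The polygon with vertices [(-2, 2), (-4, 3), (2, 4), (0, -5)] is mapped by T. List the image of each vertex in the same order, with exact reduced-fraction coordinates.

T1 scale by (3/2, 1): (-2, 2) → (-3, 2); (-4, 3) → (-6, 3); (2, 4) → (3, 4); (0, -5) → (0, -5)
T2 shear: y ← y + 1·x: (-3, 2) → (-3, -1); (-6, 3) → (-6, -3); (3, 4) → (3, 7); (0, -5) → (0, -5)
T3 rotate counter-clockwise with cos θ = -8/17, sin θ = 15/17: (-3, -1) → (39/17, -37/17); (-6, -3) → (93/17, -66/17); (3, 7) → (-129/17, -11/17); (0, -5) → (75/17, 40/17)
T4 reflect across y = 0: (39/17, -37/17) → (39/17, 37/17); (93/17, -66/17) → (93/17, 66/17); (-129/17, -11/17) → (-129/17, 11/17); (75/17, 40/17) → (75/17, -40/17)
T5 translate by (3, -5): (39/17, 37/17) → (90/17, -48/17); (93/17, 66/17) → (144/17, -19/17); (-129/17, 11/17) → (-78/17, -74/17); (75/17, -40/17) → (126/17, -125/17)
T6 shear: x ← x − 2·y: (90/17, -48/17) → (186/17, -48/17); (144/17, -19/17) → (182/17, -19/17); (-78/17, -74/17) → (70/17, -74/17); (126/17, -125/17) → (376/17, -125/17)

image vertices: (186/17, -48/17), (182/17, -19/17), (70/17, -74/17), (376/17, -125/17)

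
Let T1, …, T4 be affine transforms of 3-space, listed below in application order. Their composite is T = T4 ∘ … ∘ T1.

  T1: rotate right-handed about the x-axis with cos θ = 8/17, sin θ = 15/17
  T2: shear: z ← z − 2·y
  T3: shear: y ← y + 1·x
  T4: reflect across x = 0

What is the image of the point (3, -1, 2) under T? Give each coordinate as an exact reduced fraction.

T1 rotate right-handed about the x-axis with cos θ = 8/17, sin θ = 15/17: (3, -1, 2) → (3, -38/17, 1/17)
T2 shear: z ← z − 2·y: (3, -38/17, 1/17) → (3, -38/17, 77/17)
T3 shear: y ← y + 1·x: (3, -38/17, 77/17) → (3, 13/17, 77/17)
T4 reflect across x = 0: (3, 13/17, 77/17) → (-3, 13/17, 77/17)

T(p) = (-3, 13/17, 77/17)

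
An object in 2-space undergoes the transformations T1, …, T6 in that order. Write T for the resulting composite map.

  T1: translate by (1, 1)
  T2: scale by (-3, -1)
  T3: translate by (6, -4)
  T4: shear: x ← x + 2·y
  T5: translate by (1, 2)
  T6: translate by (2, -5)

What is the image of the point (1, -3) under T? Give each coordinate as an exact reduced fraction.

T1 translate by (1, 1): (1, -3) → (2, -2)
T2 scale by (-3, -1): (2, -2) → (-6, 2)
T3 translate by (6, -4): (-6, 2) → (0, -2)
T4 shear: x ← x + 2·y: (0, -2) → (-4, -2)
T5 translate by (1, 2): (-4, -2) → (-3, 0)
T6 translate by (2, -5): (-3, 0) → (-1, -5)

T(p) = (-1, -5)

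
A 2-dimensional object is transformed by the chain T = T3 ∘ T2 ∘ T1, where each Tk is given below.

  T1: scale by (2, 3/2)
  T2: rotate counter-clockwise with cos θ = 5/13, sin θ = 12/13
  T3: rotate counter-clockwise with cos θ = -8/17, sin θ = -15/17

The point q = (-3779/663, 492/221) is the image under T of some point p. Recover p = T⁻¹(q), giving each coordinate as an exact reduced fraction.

T1 = [2 0 0; 0 3/2 0; 0 0 1]
T2·T1 = [10/13 -18/13 0; 24/13 15/26 0; 0 0 1]
T3·…·T1 = [280/221 513/442 0; -342/221 210/221 0; 0 0 1]
det M = 3; M⁻¹ = [70/221 -171/442 0; 114/221 280/663 0; 0 0 1]
M⁻¹ · (-3779/663, 492/221)ᵀ = (-8/3, -2)ᵀ

p = (-8/3, -2)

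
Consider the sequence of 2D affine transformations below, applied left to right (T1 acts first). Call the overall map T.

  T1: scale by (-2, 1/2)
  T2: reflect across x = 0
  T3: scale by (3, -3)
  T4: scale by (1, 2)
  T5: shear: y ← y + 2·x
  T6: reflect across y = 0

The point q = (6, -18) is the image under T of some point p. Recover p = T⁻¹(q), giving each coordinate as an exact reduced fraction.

T1 = [-2 0 0; 0 1/2 0; 0 0 1]
T2·T1 = [2 0 0; 0 1/2 0; 0 0 1]
T3·…·T1 = [6 0 0; 0 -3/2 0; 0 0 1]
T4·…·T1 = [6 0 0; 0 -3 0; 0 0 1]
T5·…·T1 = [6 0 0; 12 -3 0; 0 0 1]
T6·…·T1 = [6 0 0; -12 3 0; 0 0 1]
det M = 18; M⁻¹ = [1/6 0 0; 2/3 1/3 0; 0 0 1]
M⁻¹ · (6, -18)ᵀ = (1, -2)ᵀ

p = (1, -2)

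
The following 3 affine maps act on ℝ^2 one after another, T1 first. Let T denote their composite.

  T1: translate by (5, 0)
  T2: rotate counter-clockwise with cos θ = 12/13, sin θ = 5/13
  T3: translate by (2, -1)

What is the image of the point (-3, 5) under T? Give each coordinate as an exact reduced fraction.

T1 translate by (5, 0): (-3, 5) → (2, 5)
T2 rotate counter-clockwise with cos θ = 12/13, sin θ = 5/13: (2, 5) → (-1/13, 70/13)
T3 translate by (2, -1): (-1/13, 70/13) → (25/13, 57/13)

T(p) = (25/13, 57/13)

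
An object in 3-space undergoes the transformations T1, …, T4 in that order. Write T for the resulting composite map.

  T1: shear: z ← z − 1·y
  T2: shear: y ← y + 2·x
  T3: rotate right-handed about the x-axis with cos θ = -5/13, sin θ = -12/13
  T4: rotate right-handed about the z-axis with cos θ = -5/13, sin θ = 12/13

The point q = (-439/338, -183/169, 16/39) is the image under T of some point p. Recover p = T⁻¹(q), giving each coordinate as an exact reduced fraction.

T1 = [1 0 0 0; 0 1 0 0; 0 -1 1 0; 0 0 0 1]
T2·T1 = [1 0 0 0; 2 1 0 0; 0 -1 1 0; 0 0 0 1]
T3·…·T1 = [1 0 0 0; -10/13 -17/13 12/13 0; -24/13 -7/13 -5/13 0; 0 0 0 1]
T4·…·T1 = [55/169 204/169 -144/169 0; 206/169 85/169 -60/169 0; -24/13 -7/13 -5/13 0; 0 0 0 1]
det M = 1; M⁻¹ = [-5/13 12/13 0 0; 190/169 -287/169 -12/13 0; 46/169 -347/169 -17/13 0; 0 0 0 1]
M⁻¹ · (-439/338, -183/169, 16/39)ᵀ = (-1/2, 0, 4/3)ᵀ

p = (-1/2, 0, 4/3)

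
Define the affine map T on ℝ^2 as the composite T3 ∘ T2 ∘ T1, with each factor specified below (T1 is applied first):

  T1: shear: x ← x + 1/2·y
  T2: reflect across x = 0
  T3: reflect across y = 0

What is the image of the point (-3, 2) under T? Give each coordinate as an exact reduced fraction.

T1 shear: x ← x + 1/2·y: (-3, 2) → (-2, 2)
T2 reflect across x = 0: (-2, 2) → (2, 2)
T3 reflect across y = 0: (2, 2) → (2, -2)

T(p) = (2, -2)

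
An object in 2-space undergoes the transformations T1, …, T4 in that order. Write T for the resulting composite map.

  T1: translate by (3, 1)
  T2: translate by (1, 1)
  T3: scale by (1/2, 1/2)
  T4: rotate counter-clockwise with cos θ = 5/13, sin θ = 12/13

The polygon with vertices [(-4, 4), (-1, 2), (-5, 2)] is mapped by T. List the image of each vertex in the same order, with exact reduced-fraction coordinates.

T1 translate by (3, 1): (-4, 4) → (-1, 5); (-1, 2) → (2, 3); (-5, 2) → (-2, 3)
T2 translate by (1, 1): (-1, 5) → (0, 6); (2, 3) → (3, 4); (-2, 3) → (-1, 4)
T3 scale by (1/2, 1/2): (0, 6) → (0, 3); (3, 4) → (3/2, 2); (-1, 4) → (-1/2, 2)
T4 rotate counter-clockwise with cos θ = 5/13, sin θ = 12/13: (0, 3) → (-36/13, 15/13); (3/2, 2) → (-33/26, 28/13); (-1/2, 2) → (-53/26, 4/13)

image vertices: (-36/13, 15/13), (-33/26, 28/13), (-53/26, 4/13)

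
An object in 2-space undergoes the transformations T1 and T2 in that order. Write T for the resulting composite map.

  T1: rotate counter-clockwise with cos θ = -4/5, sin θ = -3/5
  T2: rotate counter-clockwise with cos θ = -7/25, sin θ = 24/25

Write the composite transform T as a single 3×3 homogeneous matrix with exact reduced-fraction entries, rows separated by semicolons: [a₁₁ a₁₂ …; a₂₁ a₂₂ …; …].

T = [4/5 3/5 0; -3/5 4/5 0; 0 0 1]

T1 = [-4/5 3/5 0; -3/5 -4/5 0; 0 0 1]
T2·T1 = [4/5 3/5 0; -3/5 4/5 0; 0 0 1]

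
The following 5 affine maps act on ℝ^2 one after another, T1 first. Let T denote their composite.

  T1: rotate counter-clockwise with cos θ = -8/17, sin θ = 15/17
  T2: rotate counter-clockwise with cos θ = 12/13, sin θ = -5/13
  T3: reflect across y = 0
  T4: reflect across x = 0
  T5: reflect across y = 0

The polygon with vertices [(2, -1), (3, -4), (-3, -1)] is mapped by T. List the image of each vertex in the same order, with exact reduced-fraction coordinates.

T1 rotate counter-clockwise with cos θ = -8/17, sin θ = 15/17: (2, -1) → (-1/17, 38/17); (3, -4) → (36/17, 77/17); (-3, -1) → (39/17, -37/17)
T2 rotate counter-clockwise with cos θ = 12/13, sin θ = -5/13: (-1/17, 38/17) → (178/221, 461/221); (36/17, 77/17) → (817/221, 744/221); (39/17, -37/17) → (283/221, -639/221)
T3 reflect across y = 0: (178/221, 461/221) → (178/221, -461/221); (817/221, 744/221) → (817/221, -744/221); (283/221, -639/221) → (283/221, 639/221)
T4 reflect across x = 0: (178/221, -461/221) → (-178/221, -461/221); (817/221, -744/221) → (-817/221, -744/221); (283/221, 639/221) → (-283/221, 639/221)
T5 reflect across y = 0: (-178/221, -461/221) → (-178/221, 461/221); (-817/221, -744/221) → (-817/221, 744/221); (-283/221, 639/221) → (-283/221, -639/221)

image vertices: (-178/221, 461/221), (-817/221, 744/221), (-283/221, -639/221)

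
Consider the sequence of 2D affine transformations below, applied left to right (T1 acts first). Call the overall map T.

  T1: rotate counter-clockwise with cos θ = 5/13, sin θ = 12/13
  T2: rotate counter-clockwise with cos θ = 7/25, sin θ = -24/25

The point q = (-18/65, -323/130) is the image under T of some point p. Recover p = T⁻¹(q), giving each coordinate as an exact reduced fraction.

T1 = [5/13 -12/13 0; 12/13 5/13 0; 0 0 1]
T2·T1 = [323/325 36/325 0; -36/325 323/325 0; 0 0 1]
det M = 1; M⁻¹ = [323/325 -36/325 0; 36/325 323/325 0; 0 0 1]
M⁻¹ · (-18/65, -323/130)ᵀ = (0, -5/2)ᵀ

p = (0, -5/2)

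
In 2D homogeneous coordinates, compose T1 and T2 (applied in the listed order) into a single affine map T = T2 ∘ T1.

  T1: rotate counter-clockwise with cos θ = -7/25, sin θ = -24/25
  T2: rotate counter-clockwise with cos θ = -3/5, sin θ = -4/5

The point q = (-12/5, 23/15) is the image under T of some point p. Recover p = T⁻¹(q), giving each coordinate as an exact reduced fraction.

T1 = [-7/25 24/25 0; -24/25 -7/25 0; 0 0 1]
T2·T1 = [-3/5 -4/5 0; 4/5 -3/5 0; 0 0 1]
det M = 1; M⁻¹ = [-3/5 4/5 0; -4/5 -3/5 0; 0 0 1]
M⁻¹ · (-12/5, 23/15)ᵀ = (8/3, 1)ᵀ

p = (8/3, 1)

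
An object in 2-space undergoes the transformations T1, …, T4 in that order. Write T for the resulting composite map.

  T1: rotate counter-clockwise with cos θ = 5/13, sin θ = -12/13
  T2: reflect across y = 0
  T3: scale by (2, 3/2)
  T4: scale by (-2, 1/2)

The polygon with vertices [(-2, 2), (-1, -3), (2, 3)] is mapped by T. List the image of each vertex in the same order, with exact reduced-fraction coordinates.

T1 rotate counter-clockwise with cos θ = 5/13, sin θ = -12/13: (-2, 2) → (14/13, 34/13); (-1, -3) → (-41/13, -3/13); (2, 3) → (46/13, -9/13)
T2 reflect across y = 0: (14/13, 34/13) → (14/13, -34/13); (-41/13, -3/13) → (-41/13, 3/13); (46/13, -9/13) → (46/13, 9/13)
T3 scale by (2, 3/2): (14/13, -34/13) → (28/13, -51/13); (-41/13, 3/13) → (-82/13, 9/26); (46/13, 9/13) → (92/13, 27/26)
T4 scale by (-2, 1/2): (28/13, -51/13) → (-56/13, -51/26); (-82/13, 9/26) → (164/13, 9/52); (92/13, 27/26) → (-184/13, 27/52)

image vertices: (-56/13, -51/26), (164/13, 9/52), (-184/13, 27/52)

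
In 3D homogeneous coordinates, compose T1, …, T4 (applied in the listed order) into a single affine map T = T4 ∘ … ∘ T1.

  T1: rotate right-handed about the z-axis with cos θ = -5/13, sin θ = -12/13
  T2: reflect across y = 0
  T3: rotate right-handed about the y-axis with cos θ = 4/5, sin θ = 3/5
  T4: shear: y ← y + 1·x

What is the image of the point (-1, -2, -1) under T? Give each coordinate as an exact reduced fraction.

T(p) = (-23/13, -45/13, 1/13)

T1 rotate right-handed about the z-axis with cos θ = -5/13, sin θ = -12/13: (-1, -2, -1) → (-19/13, 22/13, -1)
T2 reflect across y = 0: (-19/13, 22/13, -1) → (-19/13, -22/13, -1)
T3 rotate right-handed about the y-axis with cos θ = 4/5, sin θ = 3/5: (-19/13, -22/13, -1) → (-23/13, -22/13, 1/13)
T4 shear: y ← y + 1·x: (-23/13, -22/13, 1/13) → (-23/13, -45/13, 1/13)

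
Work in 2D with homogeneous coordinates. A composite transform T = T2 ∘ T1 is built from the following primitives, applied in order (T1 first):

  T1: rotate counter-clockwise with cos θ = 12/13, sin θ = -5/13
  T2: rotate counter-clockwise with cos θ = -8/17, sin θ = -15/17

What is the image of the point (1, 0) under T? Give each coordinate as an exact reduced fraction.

T1 rotate counter-clockwise with cos θ = 12/13, sin θ = -5/13: (1, 0) → (12/13, -5/13)
T2 rotate counter-clockwise with cos θ = -8/17, sin θ = -15/17: (12/13, -5/13) → (-171/221, -140/221)

T(p) = (-171/221, -140/221)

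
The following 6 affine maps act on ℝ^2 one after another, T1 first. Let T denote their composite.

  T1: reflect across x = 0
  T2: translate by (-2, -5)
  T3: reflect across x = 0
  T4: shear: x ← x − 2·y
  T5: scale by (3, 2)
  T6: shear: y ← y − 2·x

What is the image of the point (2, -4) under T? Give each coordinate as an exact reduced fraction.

T(p) = (66, -150)

T1 reflect across x = 0: (2, -4) → (-2, -4)
T2 translate by (-2, -5): (-2, -4) → (-4, -9)
T3 reflect across x = 0: (-4, -9) → (4, -9)
T4 shear: x ← x − 2·y: (4, -9) → (22, -9)
T5 scale by (3, 2): (22, -9) → (66, -18)
T6 shear: y ← y − 2·x: (66, -18) → (66, -150)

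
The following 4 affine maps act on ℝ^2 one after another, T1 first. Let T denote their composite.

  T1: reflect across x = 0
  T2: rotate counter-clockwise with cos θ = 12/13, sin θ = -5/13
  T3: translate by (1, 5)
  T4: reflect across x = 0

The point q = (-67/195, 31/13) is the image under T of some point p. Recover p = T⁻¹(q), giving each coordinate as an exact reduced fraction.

T1 = [-1 0 0; 0 1 0; 0 0 1]
T2·T1 = [-12/13 5/13 0; 5/13 12/13 0; 0 0 1]
T3·…·T1 = [-12/13 5/13 1; 5/13 12/13 5; 0 0 1]
T4·…·T1 = [12/13 -5/13 -1; 5/13 12/13 5; 0 0 1]
det M = 1; M⁻¹ = [12/13 5/13 -1; -5/13 12/13 -5; 0 0 1]
M⁻¹ · (-67/195, 31/13)ᵀ = (-2/5, -8/3)ᵀ

p = (-2/5, -8/3)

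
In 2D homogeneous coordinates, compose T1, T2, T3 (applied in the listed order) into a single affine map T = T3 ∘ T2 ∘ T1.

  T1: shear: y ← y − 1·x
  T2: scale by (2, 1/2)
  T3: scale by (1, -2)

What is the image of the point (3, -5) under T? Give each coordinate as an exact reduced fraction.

T(p) = (6, 8)

T1 shear: y ← y − 1·x: (3, -5) → (3, -8)
T2 scale by (2, 1/2): (3, -8) → (6, -4)
T3 scale by (1, -2): (6, -4) → (6, 8)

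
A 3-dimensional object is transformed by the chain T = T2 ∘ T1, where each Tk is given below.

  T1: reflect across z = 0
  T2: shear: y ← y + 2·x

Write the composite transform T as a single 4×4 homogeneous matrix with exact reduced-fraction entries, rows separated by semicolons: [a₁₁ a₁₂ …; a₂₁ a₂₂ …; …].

T = [1 0 0 0; 2 1 0 0; 0 0 -1 0; 0 0 0 1]

T1 = [1 0 0 0; 0 1 0 0; 0 0 -1 0; 0 0 0 1]
T2·T1 = [1 0 0 0; 2 1 0 0; 0 0 -1 0; 0 0 0 1]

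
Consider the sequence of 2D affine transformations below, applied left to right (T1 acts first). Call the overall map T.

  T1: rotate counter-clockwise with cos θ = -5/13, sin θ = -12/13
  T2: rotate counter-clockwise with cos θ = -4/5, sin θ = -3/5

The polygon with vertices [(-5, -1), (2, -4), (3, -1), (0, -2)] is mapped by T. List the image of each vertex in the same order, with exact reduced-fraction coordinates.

image vertices: (11/5, -23/5), (44/13, 38/13), (3/13, 41/13), (126/65, 32/65)

T1 rotate counter-clockwise with cos θ = -5/13, sin θ = -12/13: (-5, -1) → (1, 5); (2, -4) → (-58/13, -4/13); (3, -1) → (-27/13, -31/13); (0, -2) → (-24/13, 10/13)
T2 rotate counter-clockwise with cos θ = -4/5, sin θ = -3/5: (1, 5) → (11/5, -23/5); (-58/13, -4/13) → (44/13, 38/13); (-27/13, -31/13) → (3/13, 41/13); (-24/13, 10/13) → (126/65, 32/65)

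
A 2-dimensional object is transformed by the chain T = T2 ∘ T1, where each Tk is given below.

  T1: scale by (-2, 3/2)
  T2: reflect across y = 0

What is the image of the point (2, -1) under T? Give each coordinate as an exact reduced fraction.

T(p) = (-4, 3/2)

T1 scale by (-2, 3/2): (2, -1) → (-4, -3/2)
T2 reflect across y = 0: (-4, -3/2) → (-4, 3/2)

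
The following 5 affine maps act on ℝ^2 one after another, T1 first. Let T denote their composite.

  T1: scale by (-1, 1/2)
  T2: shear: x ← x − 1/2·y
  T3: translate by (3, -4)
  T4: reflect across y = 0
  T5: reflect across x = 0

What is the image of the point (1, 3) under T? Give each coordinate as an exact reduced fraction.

T(p) = (-5/4, 5/2)

T1 scale by (-1, 1/2): (1, 3) → (-1, 3/2)
T2 shear: x ← x − 1/2·y: (-1, 3/2) → (-7/4, 3/2)
T3 translate by (3, -4): (-7/4, 3/2) → (5/4, -5/2)
T4 reflect across y = 0: (5/4, -5/2) → (5/4, 5/2)
T5 reflect across x = 0: (5/4, 5/2) → (-5/4, 5/2)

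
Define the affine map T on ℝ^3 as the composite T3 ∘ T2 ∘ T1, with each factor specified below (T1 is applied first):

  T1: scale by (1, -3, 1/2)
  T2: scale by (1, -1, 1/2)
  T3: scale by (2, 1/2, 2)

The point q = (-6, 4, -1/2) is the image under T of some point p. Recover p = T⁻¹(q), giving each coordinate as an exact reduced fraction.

T1 = [1 0 0 0; 0 -3 0 0; 0 0 1/2 0; 0 0 0 1]
T2·T1 = [1 0 0 0; 0 3 0 0; 0 0 1/4 0; 0 0 0 1]
T3·…·T1 = [2 0 0 0; 0 3/2 0 0; 0 0 1/2 0; 0 0 0 1]
det M = 3/2; M⁻¹ = [1/2 0 0 0; 0 2/3 0 0; 0 0 2 0; 0 0 0 1]
M⁻¹ · (-6, 4, -1/2)ᵀ = (-3, 8/3, -1)ᵀ

p = (-3, 8/3, -1)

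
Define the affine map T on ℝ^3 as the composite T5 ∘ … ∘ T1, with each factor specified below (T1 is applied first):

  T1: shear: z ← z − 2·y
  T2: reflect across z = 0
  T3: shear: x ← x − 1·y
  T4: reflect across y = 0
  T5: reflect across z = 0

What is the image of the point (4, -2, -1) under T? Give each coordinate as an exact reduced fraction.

T(p) = (6, 2, 3)

T1 shear: z ← z − 2·y: (4, -2, -1) → (4, -2, 3)
T2 reflect across z = 0: (4, -2, 3) → (4, -2, -3)
T3 shear: x ← x − 1·y: (4, -2, -3) → (6, -2, -3)
T4 reflect across y = 0: (6, -2, -3) → (6, 2, -3)
T5 reflect across z = 0: (6, 2, -3) → (6, 2, 3)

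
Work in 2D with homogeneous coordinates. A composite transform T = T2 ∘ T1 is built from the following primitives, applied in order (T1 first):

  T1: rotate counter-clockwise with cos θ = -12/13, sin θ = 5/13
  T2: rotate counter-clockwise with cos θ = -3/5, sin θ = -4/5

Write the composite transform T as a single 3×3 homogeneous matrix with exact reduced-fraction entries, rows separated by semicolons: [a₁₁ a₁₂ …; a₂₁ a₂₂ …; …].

T = [56/65 -33/65 0; 33/65 56/65 0; 0 0 1]

T1 = [-12/13 -5/13 0; 5/13 -12/13 0; 0 0 1]
T2·T1 = [56/65 -33/65 0; 33/65 56/65 0; 0 0 1]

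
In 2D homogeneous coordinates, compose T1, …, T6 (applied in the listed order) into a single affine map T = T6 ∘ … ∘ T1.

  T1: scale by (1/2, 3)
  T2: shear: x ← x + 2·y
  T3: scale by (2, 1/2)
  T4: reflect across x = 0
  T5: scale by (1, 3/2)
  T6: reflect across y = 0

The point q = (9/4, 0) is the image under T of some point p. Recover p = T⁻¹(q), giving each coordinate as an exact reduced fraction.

T1 = [1/2 0 0; 0 3 0; 0 0 1]
T2·T1 = [1/2 6 0; 0 3 0; 0 0 1]
T3·…·T1 = [1 12 0; 0 3/2 0; 0 0 1]
T4·…·T1 = [-1 -12 0; 0 3/2 0; 0 0 1]
T5·…·T1 = [-1 -12 0; 0 9/4 0; 0 0 1]
T6·…·T1 = [-1 -12 0; 0 -9/4 0; 0 0 1]
det M = 9/4; M⁻¹ = [-1 16/3 0; 0 -4/9 0; 0 0 1]
M⁻¹ · (9/4, 0)ᵀ = (-9/4, 0)ᵀ

p = (-9/4, 0)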